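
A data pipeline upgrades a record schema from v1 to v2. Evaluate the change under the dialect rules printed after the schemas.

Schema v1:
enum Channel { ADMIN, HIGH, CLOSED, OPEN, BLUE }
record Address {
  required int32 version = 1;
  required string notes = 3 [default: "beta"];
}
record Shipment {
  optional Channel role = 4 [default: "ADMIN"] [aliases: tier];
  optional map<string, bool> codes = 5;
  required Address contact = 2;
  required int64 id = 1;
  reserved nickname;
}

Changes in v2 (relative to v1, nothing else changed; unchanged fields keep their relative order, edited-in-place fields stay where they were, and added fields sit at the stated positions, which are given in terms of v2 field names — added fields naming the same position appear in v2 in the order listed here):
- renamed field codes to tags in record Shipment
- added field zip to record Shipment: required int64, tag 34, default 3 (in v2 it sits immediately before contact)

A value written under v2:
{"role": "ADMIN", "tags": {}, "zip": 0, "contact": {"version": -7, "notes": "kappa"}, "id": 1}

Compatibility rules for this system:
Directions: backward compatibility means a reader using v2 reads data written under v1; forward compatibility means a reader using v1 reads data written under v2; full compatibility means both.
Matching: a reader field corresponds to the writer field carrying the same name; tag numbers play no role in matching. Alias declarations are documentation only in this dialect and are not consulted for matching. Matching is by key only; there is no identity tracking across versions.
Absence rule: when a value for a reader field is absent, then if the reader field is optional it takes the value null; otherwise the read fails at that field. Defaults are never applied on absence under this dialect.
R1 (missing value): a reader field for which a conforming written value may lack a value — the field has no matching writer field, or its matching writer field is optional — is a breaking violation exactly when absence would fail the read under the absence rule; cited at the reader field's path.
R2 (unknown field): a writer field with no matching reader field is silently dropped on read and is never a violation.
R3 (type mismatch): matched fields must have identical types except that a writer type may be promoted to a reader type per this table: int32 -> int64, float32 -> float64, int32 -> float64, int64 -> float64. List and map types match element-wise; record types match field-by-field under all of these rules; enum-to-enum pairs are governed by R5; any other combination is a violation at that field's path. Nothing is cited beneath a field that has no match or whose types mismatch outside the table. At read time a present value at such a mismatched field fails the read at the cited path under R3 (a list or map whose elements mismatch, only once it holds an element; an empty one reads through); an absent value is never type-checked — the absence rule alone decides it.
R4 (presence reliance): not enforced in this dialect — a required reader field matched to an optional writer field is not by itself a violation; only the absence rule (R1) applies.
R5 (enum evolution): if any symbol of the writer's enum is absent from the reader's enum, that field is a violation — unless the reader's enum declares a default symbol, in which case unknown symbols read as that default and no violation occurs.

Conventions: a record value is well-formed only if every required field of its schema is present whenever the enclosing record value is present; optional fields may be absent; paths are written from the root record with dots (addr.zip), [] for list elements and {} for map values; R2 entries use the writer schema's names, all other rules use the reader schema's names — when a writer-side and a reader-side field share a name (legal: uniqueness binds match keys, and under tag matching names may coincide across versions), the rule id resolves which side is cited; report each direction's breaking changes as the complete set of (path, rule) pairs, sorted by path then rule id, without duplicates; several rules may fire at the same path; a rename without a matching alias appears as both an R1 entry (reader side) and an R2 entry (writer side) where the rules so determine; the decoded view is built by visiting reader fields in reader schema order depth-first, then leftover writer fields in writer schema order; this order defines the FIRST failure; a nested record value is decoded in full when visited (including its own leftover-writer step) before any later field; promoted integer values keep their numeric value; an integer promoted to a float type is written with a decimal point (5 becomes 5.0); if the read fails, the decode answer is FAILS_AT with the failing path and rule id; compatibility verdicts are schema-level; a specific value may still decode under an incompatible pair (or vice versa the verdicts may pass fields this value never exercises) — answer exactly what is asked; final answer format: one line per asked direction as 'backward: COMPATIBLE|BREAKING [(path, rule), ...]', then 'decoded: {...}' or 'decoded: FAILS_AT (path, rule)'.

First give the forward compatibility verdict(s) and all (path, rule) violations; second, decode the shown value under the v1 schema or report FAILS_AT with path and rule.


forward: COMPATIBLE []; decoded: {"role": "ADMIN", "codes": null, "contact": {"version": -7, "notes": "kappa"}, "id": 1}

the writer's type comes first in each Shipment pair
forward analysis of Shipment with v1 as reader and v2 as writer:
  writer optional, Channel -> Channel: reader role maps from writer role
  no writer field matches reader codes
  writer required, Address -> Address: reader contact maps from writer contact
  writer required, int64 -> int64: reader id maps from writer id
  writer field tags has no reader counterpart
  writer field zip has no reader counterpart
  writer required, int32 -> int32: reader contact.version maps from writer contact.version
  writer required, string -> string: reader contact.notes maps from writer contact.notes
  => no violations; forward on Shipment: COMPATIBLE
migrating the Shipment value to v1:
  role := "ADMIN"
  codes := null (not supplied -> null)
  contact.version := -7
  contact.notes := "kappa"
  id := 1
  writer tags: unmatched, discarded
  writer zip: unmatched, discarded
  => decoded: {"role": "ADMIN", "codes": null, "contact": {"version": -7, "notes": "kappa"}, "id": 1}
checking off the Shipment differences that do not matter here:
  added field zip to record Shipment: required int64, tag 34, default 3 (in v2 it sits immediately before contact) -> its effect on Shipment is confined to the backward direction, not asked


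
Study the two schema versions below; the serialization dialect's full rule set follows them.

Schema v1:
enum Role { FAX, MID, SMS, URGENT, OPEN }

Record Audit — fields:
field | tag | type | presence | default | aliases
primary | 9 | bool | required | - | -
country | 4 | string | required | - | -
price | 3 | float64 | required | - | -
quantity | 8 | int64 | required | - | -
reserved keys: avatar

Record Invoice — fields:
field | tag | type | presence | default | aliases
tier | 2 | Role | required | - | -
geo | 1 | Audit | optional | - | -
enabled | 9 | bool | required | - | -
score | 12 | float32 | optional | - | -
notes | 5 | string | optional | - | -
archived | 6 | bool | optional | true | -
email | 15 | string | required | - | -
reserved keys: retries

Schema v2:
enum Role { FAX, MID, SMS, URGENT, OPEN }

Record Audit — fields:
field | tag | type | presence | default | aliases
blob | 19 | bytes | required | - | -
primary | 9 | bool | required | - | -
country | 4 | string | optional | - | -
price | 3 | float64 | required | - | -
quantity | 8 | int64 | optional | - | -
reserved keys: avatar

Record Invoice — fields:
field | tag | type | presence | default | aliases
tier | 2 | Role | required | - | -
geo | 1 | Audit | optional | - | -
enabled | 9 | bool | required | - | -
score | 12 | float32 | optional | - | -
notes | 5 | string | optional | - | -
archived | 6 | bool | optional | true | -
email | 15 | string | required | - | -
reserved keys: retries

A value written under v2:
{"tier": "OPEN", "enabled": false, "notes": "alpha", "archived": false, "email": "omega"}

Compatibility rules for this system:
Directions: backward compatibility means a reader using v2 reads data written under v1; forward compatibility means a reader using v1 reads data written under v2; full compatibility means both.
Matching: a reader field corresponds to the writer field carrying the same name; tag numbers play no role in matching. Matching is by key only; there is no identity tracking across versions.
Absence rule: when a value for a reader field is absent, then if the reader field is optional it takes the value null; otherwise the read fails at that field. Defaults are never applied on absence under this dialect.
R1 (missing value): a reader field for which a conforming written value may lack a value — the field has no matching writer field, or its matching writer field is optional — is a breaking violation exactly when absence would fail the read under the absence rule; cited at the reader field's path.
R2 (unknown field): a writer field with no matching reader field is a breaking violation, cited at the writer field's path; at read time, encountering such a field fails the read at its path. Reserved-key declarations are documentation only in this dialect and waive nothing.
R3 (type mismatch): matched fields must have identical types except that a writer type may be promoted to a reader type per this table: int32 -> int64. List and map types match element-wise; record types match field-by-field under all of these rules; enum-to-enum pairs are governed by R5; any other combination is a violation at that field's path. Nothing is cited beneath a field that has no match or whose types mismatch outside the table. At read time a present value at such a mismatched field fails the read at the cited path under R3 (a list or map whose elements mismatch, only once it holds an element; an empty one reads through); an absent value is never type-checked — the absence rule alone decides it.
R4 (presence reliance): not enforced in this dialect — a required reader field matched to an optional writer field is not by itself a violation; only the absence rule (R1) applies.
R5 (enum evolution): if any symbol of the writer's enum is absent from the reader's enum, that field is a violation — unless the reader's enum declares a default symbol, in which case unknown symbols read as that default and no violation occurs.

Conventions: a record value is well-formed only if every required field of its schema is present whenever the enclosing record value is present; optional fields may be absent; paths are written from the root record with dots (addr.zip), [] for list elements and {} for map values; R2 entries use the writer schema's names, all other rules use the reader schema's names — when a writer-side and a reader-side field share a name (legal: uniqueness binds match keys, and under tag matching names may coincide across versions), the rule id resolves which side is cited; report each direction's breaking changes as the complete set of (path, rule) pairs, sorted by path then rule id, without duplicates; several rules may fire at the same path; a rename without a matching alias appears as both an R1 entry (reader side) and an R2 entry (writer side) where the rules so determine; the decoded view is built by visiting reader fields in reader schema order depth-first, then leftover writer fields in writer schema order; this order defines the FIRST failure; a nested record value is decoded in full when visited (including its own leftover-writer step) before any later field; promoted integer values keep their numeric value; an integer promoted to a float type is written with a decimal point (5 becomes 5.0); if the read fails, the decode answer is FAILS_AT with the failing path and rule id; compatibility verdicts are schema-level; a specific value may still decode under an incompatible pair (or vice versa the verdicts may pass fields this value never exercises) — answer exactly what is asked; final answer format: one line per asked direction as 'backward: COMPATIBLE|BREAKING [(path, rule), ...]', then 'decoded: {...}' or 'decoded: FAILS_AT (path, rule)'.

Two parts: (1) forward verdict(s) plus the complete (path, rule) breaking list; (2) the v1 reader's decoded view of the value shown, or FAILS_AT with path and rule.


in Invoice below, arrows point writer -> reader
forward on Invoice — v1 reading data written by v2:
  Role -> Role, writer required: tier aligns to tier
  Audit -> Audit, writer optional: geo aligns to geo
  bool -> bool, writer required: enabled aligns to enabled
  float32 -> float32, writer optional: score aligns to score
  string -> string, writer optional: notes aligns to notes
  bool -> bool, writer optional: archived aligns to archived
  string -> string, writer required: email aligns to email
  bool -> bool, writer required: geo.primary aligns to geo.primary
  string -> string, writer optional: geo.country aligns to geo.country
  float64 -> float64, writer required: geo.price aligns to geo.price
  int64 -> int64, writer optional: geo.quantity aligns to geo.quantity
  geo.blob (writer side), unknown to reader
  R2 fires at geo.blob
  R1 fires at geo.country
  R1 fires at geo.quantity
  => forward verdict for Invoice: BREAKING, 3 violation(s)
migrating the Invoice value to v1:
  tier := "OPEN"
  geo := null (missing; optional => null)
  enabled := false
  score := null (missing; optional => null)
  notes := "alpha"
  archived := false
  email := "omega"
  => decoded: {"tier": "OPEN", "geo": null, "enabled": false, "score": null, "notes": "alpha", "archived": false, "email": "omega"}

forward: BREAKING [(geo.blob, R2), (geo.country, R1), (geo.quantity, R1)]; decoded: {"tier": "OPEN", "geo": null, "enabled": false, "score": null, "notes": "alpha", "archived": false, "email": "omega"}


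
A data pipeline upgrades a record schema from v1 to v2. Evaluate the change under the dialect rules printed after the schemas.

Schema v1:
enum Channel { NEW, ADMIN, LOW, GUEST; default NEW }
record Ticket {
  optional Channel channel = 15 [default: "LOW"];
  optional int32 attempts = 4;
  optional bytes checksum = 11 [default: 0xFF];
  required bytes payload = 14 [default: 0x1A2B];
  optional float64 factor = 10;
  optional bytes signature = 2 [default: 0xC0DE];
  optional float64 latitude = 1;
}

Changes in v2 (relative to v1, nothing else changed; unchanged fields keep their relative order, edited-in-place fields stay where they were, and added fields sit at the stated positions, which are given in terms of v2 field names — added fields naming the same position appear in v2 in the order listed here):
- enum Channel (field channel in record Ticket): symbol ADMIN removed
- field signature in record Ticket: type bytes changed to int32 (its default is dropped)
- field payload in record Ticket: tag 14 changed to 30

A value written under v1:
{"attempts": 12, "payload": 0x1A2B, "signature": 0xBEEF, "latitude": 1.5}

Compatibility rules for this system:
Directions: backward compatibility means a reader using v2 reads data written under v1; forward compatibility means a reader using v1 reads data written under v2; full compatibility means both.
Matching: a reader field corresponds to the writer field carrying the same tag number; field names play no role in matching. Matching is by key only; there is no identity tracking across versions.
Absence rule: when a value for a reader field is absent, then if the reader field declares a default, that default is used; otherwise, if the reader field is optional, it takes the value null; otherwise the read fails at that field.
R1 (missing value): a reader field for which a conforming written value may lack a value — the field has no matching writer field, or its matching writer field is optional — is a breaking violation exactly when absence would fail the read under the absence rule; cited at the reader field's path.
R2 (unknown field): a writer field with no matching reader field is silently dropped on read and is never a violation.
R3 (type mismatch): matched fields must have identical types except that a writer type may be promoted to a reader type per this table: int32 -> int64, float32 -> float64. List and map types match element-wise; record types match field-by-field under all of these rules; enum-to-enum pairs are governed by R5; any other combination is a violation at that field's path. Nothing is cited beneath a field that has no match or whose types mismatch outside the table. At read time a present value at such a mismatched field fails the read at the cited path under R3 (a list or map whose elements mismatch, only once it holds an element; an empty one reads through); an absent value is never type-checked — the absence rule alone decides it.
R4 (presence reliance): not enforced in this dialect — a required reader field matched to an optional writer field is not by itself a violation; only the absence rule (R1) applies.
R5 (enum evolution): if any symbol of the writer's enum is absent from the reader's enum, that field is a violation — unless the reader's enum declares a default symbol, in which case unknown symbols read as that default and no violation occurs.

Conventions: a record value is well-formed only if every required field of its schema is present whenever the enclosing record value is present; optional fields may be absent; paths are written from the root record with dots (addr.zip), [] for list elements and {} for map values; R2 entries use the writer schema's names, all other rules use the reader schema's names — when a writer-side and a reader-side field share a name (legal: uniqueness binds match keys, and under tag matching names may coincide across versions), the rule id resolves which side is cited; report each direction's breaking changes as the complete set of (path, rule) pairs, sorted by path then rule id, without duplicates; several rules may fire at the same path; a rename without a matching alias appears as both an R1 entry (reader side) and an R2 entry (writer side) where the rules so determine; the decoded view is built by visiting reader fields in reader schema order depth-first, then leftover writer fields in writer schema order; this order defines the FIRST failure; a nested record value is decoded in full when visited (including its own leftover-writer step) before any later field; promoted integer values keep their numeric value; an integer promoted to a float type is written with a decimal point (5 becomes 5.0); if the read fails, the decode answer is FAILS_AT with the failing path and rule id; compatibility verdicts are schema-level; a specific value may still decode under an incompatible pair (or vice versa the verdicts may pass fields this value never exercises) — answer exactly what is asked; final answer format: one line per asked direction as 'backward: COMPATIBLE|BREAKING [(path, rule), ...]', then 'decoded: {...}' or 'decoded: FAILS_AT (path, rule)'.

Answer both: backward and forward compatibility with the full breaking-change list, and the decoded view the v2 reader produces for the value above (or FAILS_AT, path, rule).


backward: BREAKING [(signature, R3)]; forward: BREAKING [(signature, R3)]; decoded: FAILS_AT (signature, R3)

arrows below run writer -> reader for Ticket
checking backward for Ticket: reader v2 against writer v1:
  channel: Channel -> Channel, writer optional; from channel
  attempts: int32 -> int32, writer optional; from attempts
  checksum: bytes -> bytes, writer optional; from checksum
  no writer field matches reader payload
  factor: float64 -> float64, writer optional; from factor
  signature: bytes -> int32, writer optional; from signature
  latitude: float64 -> float64, writer optional; from latitude
  leftover writer field: payload
  breaking: (signature, R3)
  => 1 violation(s): backward is BREAKING for Ticket
checking forward for Ticket: reader v1 against writer v2:
  channel: Channel -> Channel, writer optional; from channel
  attempts: int32 -> int32, writer optional; from attempts
  checksum: bytes -> bytes, writer optional; from checksum
  no writer field matches reader payload
  factor: float64 -> float64, writer optional; from factor
  signature: int32 -> bytes, writer optional; from signature
  latitude: float64 -> float64, writer optional; from latitude
  leftover writer field: payload
  breaking: (signature, R3)
  => 1 violation(s): forward is BREAKING for Ticket
decoding the Ticket value with the v2 reader:
  channel := "LOW" (no value, default fills)
  attempts := 12
  checksum := 0xFF (no value, default fills)
  payload := 0x1A2B (no value, default fills)
  factor := null (not supplied -> null)
  read fails at signature under R3
  => FAILS_AT (signature, R3)


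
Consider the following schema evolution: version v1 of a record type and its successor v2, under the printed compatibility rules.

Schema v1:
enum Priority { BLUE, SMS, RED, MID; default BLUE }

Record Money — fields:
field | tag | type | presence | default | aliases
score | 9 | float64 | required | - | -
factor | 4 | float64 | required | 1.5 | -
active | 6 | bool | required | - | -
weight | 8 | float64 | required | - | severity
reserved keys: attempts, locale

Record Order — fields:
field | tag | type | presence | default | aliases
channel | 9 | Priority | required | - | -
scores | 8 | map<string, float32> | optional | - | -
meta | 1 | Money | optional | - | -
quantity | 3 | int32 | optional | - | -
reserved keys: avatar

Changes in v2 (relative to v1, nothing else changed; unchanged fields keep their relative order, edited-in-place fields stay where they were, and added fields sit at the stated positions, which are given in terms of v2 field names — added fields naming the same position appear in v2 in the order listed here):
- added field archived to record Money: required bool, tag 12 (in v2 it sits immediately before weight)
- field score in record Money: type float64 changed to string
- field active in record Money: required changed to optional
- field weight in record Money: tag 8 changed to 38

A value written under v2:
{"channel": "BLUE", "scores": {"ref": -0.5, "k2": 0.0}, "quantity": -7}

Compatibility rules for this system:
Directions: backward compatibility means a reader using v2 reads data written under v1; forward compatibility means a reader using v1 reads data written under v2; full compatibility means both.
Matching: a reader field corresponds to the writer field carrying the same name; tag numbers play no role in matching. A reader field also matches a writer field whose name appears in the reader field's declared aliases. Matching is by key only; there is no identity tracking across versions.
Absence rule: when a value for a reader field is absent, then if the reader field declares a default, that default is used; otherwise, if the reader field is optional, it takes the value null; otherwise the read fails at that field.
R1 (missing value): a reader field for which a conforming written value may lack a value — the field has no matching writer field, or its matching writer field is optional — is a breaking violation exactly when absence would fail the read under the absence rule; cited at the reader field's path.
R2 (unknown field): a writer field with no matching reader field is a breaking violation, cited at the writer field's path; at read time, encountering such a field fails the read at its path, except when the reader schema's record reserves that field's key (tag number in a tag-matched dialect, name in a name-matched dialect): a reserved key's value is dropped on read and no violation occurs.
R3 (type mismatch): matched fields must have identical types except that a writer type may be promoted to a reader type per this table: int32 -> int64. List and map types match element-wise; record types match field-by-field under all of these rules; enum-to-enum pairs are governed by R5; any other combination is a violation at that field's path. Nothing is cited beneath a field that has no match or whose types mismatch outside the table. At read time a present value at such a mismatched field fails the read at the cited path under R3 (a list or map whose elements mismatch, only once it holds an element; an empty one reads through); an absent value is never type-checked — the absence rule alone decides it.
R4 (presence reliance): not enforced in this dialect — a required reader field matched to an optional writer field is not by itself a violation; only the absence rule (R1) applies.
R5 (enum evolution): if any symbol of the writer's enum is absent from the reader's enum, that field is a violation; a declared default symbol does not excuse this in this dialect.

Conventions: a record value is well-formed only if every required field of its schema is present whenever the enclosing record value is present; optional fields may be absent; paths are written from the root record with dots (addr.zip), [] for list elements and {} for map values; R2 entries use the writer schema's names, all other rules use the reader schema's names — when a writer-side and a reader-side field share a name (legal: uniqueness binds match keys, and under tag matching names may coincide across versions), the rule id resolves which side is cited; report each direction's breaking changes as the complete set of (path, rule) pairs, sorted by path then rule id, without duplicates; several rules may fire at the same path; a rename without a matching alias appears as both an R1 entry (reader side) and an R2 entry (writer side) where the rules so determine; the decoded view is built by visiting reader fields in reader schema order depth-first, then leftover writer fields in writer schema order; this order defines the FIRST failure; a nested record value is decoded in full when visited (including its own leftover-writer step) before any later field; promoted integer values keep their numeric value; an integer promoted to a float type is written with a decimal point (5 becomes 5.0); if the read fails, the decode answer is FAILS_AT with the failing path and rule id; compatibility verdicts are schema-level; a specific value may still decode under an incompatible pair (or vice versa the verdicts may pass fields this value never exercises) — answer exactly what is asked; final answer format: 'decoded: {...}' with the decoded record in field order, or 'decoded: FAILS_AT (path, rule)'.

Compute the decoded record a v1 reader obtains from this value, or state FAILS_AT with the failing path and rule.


arrows below run writer -> reader for Order
decoding the Order value with the v1 reader:
  channel := "BLUE"
  scores := {"ref": -0.5, "k2": 0.0}
  meta := null (not supplied -> null)
  quantity := -7
  => decoded: {"channel": "BLUE", "scores": {"ref": -0.5, "k2": 0.0}, "meta": null, "quantity": -7}
diffs on Order not affecting the asked answer:
  added field archived to record Money: required bool, tag 12 (in v2 it sits immediately before weight) -> changes Order's schema-level verdicts only — the decode of this value is the same
  field score in record Money: type float64 changed to string -> changes Order's schema-level verdicts only — the decode of this value is the same
  field active in record Money: required changed to optional -> changes Order's schema-level verdicts only — the decode of this value is the same
  field weight in record Money: tag 8 changed to 38 -> triggers nothing under the printed rules; the Order answer is the same either way

decoded: {"channel": "BLUE", "scores": {"ref": -0.5, "k2": 0.0}, "meta": null, "quantity": -7}


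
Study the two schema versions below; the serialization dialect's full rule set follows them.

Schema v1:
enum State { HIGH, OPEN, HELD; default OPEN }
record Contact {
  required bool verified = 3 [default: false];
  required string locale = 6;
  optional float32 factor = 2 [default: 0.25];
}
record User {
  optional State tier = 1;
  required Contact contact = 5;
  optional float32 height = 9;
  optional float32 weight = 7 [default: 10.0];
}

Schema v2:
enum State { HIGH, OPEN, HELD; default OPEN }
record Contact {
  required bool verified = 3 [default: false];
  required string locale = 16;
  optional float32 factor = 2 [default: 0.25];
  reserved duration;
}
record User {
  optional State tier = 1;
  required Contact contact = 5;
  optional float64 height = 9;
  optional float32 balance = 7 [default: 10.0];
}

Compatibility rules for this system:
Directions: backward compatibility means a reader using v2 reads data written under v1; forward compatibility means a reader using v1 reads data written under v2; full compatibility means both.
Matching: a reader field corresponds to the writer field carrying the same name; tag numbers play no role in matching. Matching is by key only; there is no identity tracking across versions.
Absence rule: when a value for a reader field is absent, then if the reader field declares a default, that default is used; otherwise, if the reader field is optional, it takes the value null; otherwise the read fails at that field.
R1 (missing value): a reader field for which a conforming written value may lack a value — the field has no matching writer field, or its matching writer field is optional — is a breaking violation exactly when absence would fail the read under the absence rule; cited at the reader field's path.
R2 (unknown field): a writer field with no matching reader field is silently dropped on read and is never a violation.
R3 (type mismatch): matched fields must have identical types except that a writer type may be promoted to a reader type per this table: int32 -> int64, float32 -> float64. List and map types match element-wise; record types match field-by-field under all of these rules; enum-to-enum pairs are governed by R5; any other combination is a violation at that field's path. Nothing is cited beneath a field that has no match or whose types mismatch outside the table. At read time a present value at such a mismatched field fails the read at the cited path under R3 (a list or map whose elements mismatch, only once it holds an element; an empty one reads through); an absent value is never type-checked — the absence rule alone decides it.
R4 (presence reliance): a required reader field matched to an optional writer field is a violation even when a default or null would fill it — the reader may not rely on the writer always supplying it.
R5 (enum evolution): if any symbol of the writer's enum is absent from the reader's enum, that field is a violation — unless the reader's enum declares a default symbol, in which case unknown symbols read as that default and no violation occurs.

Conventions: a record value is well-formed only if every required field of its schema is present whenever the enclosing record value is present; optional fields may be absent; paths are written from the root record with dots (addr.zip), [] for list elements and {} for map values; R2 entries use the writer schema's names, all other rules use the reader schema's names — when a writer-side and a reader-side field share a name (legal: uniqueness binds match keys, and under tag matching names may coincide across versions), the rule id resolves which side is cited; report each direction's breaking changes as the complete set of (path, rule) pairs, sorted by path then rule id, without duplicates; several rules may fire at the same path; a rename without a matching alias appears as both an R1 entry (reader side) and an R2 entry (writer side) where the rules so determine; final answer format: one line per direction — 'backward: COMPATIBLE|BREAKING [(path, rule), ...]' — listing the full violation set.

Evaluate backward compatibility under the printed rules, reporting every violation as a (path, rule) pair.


the writer's type comes first in each User pair
backward for User (reader v2, writer v1):
  tier <- tier (State -> State, writer optional)
  contact <- contact (Contact -> Contact, writer required)
  height <- height (float32 -> float64, writer optional)
  balance has no writer counterpart
  writer weight: unknown to reader
  contact.verified <- contact.verified (bool -> bool, writer required)
  contact.locale <- contact.locale (string -> string, writer required)
  contact.factor <- contact.factor (float32 -> float32, writer optional)
  nothing fires on User: backward is COMPATIBLE
remaining User differences; none change what is asked:
  field height in record User: type float32 changed to float64 -> matters only for User's forward compatibility — outside the asked direction
  renamed field weight to balance in record User -> fires no rule on User, leaving the asked answer as it is
  field locale in record Contact: tag 6 changed to 16 -> fires no rule on User, leaving the asked answer as it is

backward: COMPATIBLE []


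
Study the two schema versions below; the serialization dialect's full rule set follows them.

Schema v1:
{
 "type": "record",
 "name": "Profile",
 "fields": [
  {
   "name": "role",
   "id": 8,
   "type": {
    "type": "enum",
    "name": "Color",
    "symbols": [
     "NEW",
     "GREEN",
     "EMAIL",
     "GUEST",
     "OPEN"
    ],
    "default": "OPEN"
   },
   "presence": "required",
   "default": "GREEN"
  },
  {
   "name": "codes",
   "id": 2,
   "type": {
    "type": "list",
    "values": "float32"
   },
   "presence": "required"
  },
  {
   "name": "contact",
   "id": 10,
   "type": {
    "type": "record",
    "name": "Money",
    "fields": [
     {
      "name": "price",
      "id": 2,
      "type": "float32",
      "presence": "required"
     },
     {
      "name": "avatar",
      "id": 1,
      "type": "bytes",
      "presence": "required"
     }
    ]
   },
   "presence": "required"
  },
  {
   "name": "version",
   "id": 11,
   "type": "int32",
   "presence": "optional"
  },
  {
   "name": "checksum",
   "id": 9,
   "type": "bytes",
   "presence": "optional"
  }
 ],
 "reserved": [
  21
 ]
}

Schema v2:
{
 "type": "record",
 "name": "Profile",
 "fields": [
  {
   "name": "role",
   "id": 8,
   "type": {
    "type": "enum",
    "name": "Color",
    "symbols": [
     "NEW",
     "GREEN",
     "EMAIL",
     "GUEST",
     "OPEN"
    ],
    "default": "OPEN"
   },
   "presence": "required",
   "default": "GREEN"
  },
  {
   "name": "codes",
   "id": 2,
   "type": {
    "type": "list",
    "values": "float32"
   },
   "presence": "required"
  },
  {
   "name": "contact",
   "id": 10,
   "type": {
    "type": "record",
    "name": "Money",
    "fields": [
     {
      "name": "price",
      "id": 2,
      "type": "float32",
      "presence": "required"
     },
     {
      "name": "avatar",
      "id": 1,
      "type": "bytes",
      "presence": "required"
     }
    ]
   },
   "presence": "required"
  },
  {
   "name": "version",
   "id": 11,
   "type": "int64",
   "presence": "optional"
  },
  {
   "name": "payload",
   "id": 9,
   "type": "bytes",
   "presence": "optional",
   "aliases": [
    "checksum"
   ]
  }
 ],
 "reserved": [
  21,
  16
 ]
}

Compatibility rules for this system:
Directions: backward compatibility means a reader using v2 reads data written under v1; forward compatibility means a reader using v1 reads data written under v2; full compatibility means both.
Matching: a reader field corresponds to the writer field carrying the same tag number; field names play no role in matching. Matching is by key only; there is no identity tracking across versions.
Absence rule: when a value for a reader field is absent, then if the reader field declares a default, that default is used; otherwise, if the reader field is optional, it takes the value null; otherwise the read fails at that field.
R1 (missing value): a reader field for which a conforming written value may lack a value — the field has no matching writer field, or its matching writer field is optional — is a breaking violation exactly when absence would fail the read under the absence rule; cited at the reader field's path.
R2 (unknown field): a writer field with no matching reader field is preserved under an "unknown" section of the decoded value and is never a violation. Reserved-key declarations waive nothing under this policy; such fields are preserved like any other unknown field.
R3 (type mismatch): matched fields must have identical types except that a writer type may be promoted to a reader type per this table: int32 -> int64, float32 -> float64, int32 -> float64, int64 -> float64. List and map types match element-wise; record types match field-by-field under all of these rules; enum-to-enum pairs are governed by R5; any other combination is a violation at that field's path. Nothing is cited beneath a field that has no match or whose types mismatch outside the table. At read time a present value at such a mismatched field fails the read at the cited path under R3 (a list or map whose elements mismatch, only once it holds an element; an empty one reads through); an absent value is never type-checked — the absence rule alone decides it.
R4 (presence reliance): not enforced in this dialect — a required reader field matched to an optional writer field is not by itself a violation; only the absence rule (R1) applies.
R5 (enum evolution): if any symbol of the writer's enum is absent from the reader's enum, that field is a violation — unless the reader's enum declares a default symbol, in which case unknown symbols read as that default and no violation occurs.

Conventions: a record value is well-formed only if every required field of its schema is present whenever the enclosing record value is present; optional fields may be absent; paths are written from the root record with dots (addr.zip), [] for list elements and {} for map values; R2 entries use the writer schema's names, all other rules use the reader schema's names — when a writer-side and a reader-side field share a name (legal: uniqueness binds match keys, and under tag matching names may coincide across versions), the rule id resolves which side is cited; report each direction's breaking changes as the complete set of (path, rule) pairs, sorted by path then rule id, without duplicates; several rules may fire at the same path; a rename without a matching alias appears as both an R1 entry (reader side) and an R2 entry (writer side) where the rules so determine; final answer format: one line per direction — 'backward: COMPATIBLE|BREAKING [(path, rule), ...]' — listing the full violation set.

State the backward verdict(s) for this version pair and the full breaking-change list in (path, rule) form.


backward: COMPATIBLE []

in Profile below, arrows point writer -> reader
checking backward for Profile: reader v2 against writer v1:
  role: paired with writer role (Color -> Color; writer required)
  codes: paired with writer codes (list<float32> -> list<float32>; writer required)
  contact: paired with writer contact (Money -> Money; writer required)
  version: paired with writer version (int32 -> int64; writer optional)
  payload: paired with writer checksum (bytes -> bytes; writer optional)
  contact.price: paired with writer contact.price (float32 -> float32; writer required)
  contact.avatar: paired with writer contact.avatar (bytes -> bytes; writer required)
  => no violations; backward on Profile: COMPATIBLE
the other Profile changes do not affect what is asked:
  renamed field checksum to payload in record Profile (alias checksum declared on the renamed field) -> triggers nothing under Profile's printed rules — same verdict
  field version in record Profile: type int32 changed to int64 -> fires only in the forward direction of Profile, which is not asked here


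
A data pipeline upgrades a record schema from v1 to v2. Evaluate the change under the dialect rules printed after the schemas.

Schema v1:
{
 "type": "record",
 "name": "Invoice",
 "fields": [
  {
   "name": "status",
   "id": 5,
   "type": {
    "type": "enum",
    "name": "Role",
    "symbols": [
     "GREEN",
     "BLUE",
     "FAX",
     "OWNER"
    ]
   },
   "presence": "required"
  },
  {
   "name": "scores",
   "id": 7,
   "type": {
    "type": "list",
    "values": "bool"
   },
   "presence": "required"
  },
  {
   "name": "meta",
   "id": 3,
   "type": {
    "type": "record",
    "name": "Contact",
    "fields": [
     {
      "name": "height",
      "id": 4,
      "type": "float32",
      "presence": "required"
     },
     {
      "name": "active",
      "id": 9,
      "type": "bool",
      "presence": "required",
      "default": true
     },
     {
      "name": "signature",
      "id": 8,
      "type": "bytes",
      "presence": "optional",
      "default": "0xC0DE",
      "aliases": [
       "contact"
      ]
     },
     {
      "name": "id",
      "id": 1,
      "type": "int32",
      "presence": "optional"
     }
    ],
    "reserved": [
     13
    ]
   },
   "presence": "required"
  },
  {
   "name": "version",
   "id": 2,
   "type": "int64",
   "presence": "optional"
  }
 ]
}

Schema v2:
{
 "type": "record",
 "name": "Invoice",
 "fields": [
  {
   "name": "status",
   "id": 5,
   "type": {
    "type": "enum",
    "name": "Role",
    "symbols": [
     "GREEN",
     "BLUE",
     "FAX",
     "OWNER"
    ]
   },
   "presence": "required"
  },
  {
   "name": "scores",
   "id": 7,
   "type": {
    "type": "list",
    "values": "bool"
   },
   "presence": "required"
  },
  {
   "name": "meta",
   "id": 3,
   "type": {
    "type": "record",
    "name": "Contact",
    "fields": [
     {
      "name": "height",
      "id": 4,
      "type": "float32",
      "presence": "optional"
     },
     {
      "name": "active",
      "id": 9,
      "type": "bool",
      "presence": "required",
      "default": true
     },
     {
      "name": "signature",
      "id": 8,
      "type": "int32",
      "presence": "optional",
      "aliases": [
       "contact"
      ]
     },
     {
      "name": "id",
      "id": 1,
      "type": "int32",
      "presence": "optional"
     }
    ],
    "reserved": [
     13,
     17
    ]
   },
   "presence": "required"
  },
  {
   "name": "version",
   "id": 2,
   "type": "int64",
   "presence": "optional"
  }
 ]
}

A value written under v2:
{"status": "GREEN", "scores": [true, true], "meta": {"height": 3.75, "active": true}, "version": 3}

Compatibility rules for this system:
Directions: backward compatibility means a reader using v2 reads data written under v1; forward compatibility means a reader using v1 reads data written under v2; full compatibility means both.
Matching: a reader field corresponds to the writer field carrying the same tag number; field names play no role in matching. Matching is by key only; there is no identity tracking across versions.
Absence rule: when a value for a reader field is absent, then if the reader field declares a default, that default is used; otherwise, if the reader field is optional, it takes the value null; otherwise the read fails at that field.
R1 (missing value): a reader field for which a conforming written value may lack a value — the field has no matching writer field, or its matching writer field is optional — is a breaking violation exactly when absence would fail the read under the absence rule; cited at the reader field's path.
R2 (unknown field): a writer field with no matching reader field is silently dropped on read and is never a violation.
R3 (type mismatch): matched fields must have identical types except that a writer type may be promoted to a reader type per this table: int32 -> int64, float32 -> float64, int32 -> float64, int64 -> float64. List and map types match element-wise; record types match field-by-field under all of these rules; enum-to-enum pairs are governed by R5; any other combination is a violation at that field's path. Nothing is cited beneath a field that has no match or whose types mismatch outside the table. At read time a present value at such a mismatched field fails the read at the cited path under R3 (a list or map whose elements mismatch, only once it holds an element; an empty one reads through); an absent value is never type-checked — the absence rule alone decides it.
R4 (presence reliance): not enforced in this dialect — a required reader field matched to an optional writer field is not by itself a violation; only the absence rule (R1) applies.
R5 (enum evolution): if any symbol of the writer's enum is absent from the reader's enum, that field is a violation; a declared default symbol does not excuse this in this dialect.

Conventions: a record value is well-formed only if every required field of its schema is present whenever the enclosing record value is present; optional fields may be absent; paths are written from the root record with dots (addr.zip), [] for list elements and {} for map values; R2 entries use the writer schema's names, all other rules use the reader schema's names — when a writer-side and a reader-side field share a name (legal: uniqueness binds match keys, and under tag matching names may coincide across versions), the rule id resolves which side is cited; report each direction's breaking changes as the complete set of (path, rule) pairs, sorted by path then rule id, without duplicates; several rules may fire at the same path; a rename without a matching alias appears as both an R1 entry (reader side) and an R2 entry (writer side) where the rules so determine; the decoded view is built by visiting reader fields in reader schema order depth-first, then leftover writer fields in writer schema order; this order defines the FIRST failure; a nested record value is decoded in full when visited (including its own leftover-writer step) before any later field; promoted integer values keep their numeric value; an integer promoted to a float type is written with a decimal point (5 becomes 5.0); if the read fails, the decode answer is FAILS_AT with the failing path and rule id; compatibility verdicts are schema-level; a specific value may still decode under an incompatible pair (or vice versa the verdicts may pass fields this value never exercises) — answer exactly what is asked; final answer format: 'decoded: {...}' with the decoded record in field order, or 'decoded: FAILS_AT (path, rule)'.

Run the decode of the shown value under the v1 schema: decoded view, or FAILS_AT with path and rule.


decoded: {"status": "GREEN", "scores": [true, true], "meta": {"height": 3.75, "active": true, "signature": 0xC0DE, "id": null}, "version": 3}

in Invoice below, arrows point writer -> reader
decode (reader v1):
  status := "GREEN"
  scores := [true, true]
  meta.height := 3.75
  meta.active := true
  meta.signature := 0xC0DE (missing; default applied)
  meta.id := null (missing; optional => null)
  version := 3
  => decoded: {"status": "GREEN", "scores": [true, true], "meta": {"height": 3.75, "active": true, "signature": 0xC0DE, "id": null}, "version": 3}
the rest of the Invoice diff is inert for this question:
  field height in record Contact: required changed to optional -> changes Invoice's schema-level verdicts only — the decode of this value is the same
  field signature in record Contact: type bytes changed to int32 (its default is dropped) -> changes Invoice's schema-level verdicts only — the decode of this value is the same
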